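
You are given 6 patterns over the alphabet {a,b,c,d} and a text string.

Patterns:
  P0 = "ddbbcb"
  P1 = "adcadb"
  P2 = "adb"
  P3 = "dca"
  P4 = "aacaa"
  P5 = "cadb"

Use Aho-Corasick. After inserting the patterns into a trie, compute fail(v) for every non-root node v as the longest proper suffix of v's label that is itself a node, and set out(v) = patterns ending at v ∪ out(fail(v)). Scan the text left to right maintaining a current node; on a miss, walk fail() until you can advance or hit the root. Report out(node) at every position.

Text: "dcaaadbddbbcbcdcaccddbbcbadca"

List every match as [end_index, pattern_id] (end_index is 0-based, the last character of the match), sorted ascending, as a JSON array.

Build automaton:
Trie nodes:
  n0 'ε': a→7 c→20 d→1
  n1 'd': c→14 d→2
  n2 'dd': b→3
  n3 'ddb': b→4
  n4 'ddbb': c→5
  n5 'ddbbc': b→6
  n6 'ddbbcb': ·  [P0 ends]
  n7 'a': a→16 d→8
  n8 'ad': b→13 c→9
  n9 'adc': a→10
  n10 'adca': d→11
  n11 'adcad': b→12
  n12 'adcadb': ·  [P1 ends]
  n13 'adb': ·  [P2 ends]
  n14 'dc': a→15
  n15 'dca': ·  [P3 ends]
  n16 'aa': c→17
  n17 'aac': a→18
  n18 'aaca': a→19
  n19 'aacaa': ·  [P4 ends]
  n20 'c': a→21
  n21 'ca': d→22
  n22 'cad': b→23
  n23 'cadb': ·  [P5 ends]

BFS fail/out derivation:
  fail(1) 'd': from fail(0)=0 chase 'd': 0 ⇒ 0;  out=∅∪out(0)=∅
  fail(7) 'a': from fail(0)=0 chase 'a': 0 ⇒ 0;  out=∅∪out(0)=∅
  fail(20) 'c': from fail(0)=0 chase 'c': 0 ⇒ 0;  out=∅∪out(0)=∅
  fail(2) 'dd': from fail(1)=0 chase 'd': 0 ⇒ 1;  out=∅∪out(1)=∅
  fail(8) 'ad': from fail(7)=0 chase 'd': 0 ⇒ 1;  out=∅∪out(1)=∅
  fail(14) 'dc': from fail(1)=0 chase 'c': 0 ⇒ 20;  out=∅∪out(20)=∅
  fail(16) 'aa': from fail(7)=0 chase 'a': 0 ⇒ 7;  out=∅∪out(7)=∅
  fail(21) 'ca': from fail(20)=0 chase 'a': 0 ⇒ 7;  out=∅∪out(7)=∅
  fail(3) 'ddb': from fail(2)=1 chase 'b': 1→0 ⇒ 0;  out=∅∪out(0)=∅
  fail(9) 'adc': from fail(8)=1 chase 'c': 1 ⇒ 14;  out=∅∪out(14)=∅
  fail(13) 'adb': from fail(8)=1 chase 'b': 1→0 ⇒ 0;  out={2}∪out(0)={2}
  fail(15) 'dca': from fail(14)=20 chase 'a': 20 ⇒ 21;  out={3}∪out(21)={3}
  fail(17) 'aac': from fail(16)=7 chase 'c': 7→0 ⇒ 20;  out=∅∪out(20)=∅
  fail(22) 'cad': from fail(21)=7 chase 'd': 7 ⇒ 8;  out=∅∪out(8)=∅
  fail(4) 'ddbb': from fail(3)=0 chase 'b': 0 ⇒ 0;  out=∅∪out(0)=∅
  fail(10) 'adca': from fail(9)=14 chase 'a': 14 ⇒ 15;  out=∅∪out(15)={3}
  fail(18) 'aaca': from fail(17)=20 chase 'a': 20 ⇒ 21;  out=∅∪out(21)=∅
  fail(23) 'cadb': from fail(22)=8 chase 'b': 8 ⇒ 13;  out={5}∪out(13)={2,5}
  fail(5) 'ddbbc': from fail(4)=0 chase 'c': 0 ⇒ 20;  out=∅∪out(20)=∅
  fail(11) 'adcad': from fail(10)=15 chase 'd': 15→21 ⇒ 22;  out=∅∪out(22)=∅
  fail(19) 'aacaa': from fail(18)=21 chase 'a': 21→7 ⇒ 16;  out={4}∪out(16)={4}
  fail(6) 'ddbbcb': from fail(5)=20 chase 'b': 20→0 ⇒ 0;  out={0}∪out(0)={0}
  fail(12) 'adcadb': from fail(11)=22 chase 'b': 22 ⇒ 23;  out={1}∪out(23)={1,2,5}

Text stream:
[0] read 'd'  n0⇒n1
[1] read 'c'  n1⇒n14
[2] read 'a'  n14⇒n15  emit P3@[0:2]
[3] read 'a'  n15⇒n16 ·f
[4] read 'a'  n16⇒n16 ·f
[5] read 'd'  n16⇒n8 ·f
[6] read 'b'  n8⇒n13  emit P2@[4:6]
[7] read 'd'  n13⇒n1 ·f
[8] read 'd'  n1⇒n2
[9] read 'b'  n2⇒n3
[10] read 'b'  n3⇒n4
[11] read 'c'  n4⇒n5
[12] read 'b'  n5⇒n6  emit P0@[7:12]
[13] read 'c'  n6⇒n20 ·f
[14] read 'd'  n20⇒n1 ·f
[15] read 'c'  n1⇒n14
[16] read 'a'  n14⇒n15  emit P3@[14:16]
[17] read 'c'  n15⇒n20 ·f
[18] read 'c'  n20⇒n20 ·f
[19] read 'd'  n20⇒n1 ·f
[20] read 'd'  n1⇒n2
[21] read 'b'  n2⇒n3
[22] read 'b'  n3⇒n4
[23] read 'c'  n4⇒n5
[24] read 'b'  n5⇒n6  emit P0@[19:24]
[25] read 'a'  n6⇒n7 ·f
[26] read 'd'  n7⇒n8
[27] read 'c'  n8⇒n9
[28] read 'a'  n9⇒n10  emit P3@[26:28]

Result: [[2,3],[6,2],[12,0],[16,3],[24,0],[28,3]]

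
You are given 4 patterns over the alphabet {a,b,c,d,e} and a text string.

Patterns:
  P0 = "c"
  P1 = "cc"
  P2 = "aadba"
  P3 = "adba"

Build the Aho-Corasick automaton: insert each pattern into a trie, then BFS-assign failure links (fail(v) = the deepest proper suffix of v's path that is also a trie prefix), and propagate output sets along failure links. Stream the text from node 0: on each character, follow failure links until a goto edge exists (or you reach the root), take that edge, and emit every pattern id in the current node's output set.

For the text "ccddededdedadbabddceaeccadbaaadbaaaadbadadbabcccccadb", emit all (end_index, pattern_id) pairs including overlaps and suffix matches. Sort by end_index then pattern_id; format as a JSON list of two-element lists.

Build:
Trie (insert patterns):
  0='ε' goto a→3 c→1
  1='c' goto c→2  [P0 ends]
  2='cc' goto ·  [P1 ends]
  3='a' goto a→4 d→8
  4='aa' goto d→5
  5='aad' goto b→6
  6='aadb' goto a→7
  7='aadba' goto ·  [P2 ends]
  8='ad' goto b→9
  9='adb' goto a→10
  10='adba' goto ·  [P3 ends]

BFS fail/out derivation:
  n1('c'): parent n0 fail=0; on 'c' 0 → fail=0;  out {0}∪∅={0}
  n3('a'): parent n0 fail=0; on 'a' 0 → fail=0;  out ∅∪∅=∅
  n2('cc'): parent n1 fail=0; on 'c' 0 → fail=1;  out {1}∪{0}={0,1}
  n4('aa'): parent n3 fail=0; on 'a' 0 → fail=3;  out ∅∪∅=∅
  n8('ad'): parent n3 fail=0; on 'd' 0 → fail=0;  out ∅∪∅=∅
  n5('aad'): parent n4 fail=3; on 'd' 3 → fail=8;  out ∅∪∅=∅
  n9('adb'): parent n8 fail=0; on 'b' 0 → fail=0;  out ∅∪∅=∅
  n6('aadb'): parent n5 fail=8; on 'b' 8 → fail=9;  out ∅∪∅=∅
  n10('adba'): parent n9 fail=0; on 'a' 0 → fail=3;  out {3}∪∅={3}
  n7('aadba'): parent n6 fail=9; on 'a' 9 → fail=10;  out {2}∪{3}={2,3}

Run:
[0] read 'c'  n0⇒n1  ** P0@[0:0]
[1] read 'c'  n1⇒n2  ** P0@[1:1],P1@[0:1]
[2] read 'd'  n2⇒n0 (via fail)
[3] read 'd'  n0⇒n0
[4] read 'e'  n0⇒n0
[5] read 'd'  n0⇒n0
[6] read 'e'  n0⇒n0
[7] read 'd'  n0⇒n0
[8] read 'd'  n0⇒n0
[9] read 'e'  n0⇒n0
[10] read 'd'  n0⇒n0
[11] read 'a'  n0⇒n3
[12] read 'd'  n3⇒n8
[13] read 'b'  n8⇒n9
[14] read 'a'  n9⇒n10  ** P3@[11:14]
[15] read 'b'  n10⇒n0 (via fail)
[16] read 'd'  n0⇒n0
[17] read 'd'  n0⇒n0
[18] read 'c'  n0⇒n1  ** P0@[18:18]
[19] read 'e'  n1⇒n0 (via fail)
[20] read 'a'  n0⇒n3
[21] read 'e'  n3⇒n0 (via fail)
[22] read 'c'  n0⇒n1  ** P0@[22:22]
[23] read 'c'  n1⇒n2  ** P0@[23:23],P1@[22:23]
[24] read 'a'  n2⇒n3 (via fail)
[25] read 'd'  n3⇒n8
[26] read 'b'  n8⇒n9
[27] read 'a'  n9⇒n10  ** P3@[24:27]
[28] read 'a'  n10⇒n4 (via fail)
[29] read 'a'  n4⇒n4 (via fail)
[30] read 'd'  n4⇒n5
[31] read 'b'  n5⇒n6
[32] read 'a'  n6⇒n7  ** P2@[28:32],P3@[29:32]
[33] read 'a'  n7⇒n4 (via fail)
[34] read 'a'  n4⇒n4 (via fail)
[35] read 'a'  n4⇒n4 (via fail)
[36] read 'd'  n4⇒n5
[37] read 'b'  n5⇒n6
[38] read 'a'  n6⇒n7  ** P2@[34:38],P3@[35:38]
[39] read 'd'  n7⇒n8 (via fail)
[40] read 'a'  n8⇒n3 (via fail)
[41] read 'd'  n3⇒n8
[42] read 'b'  n8⇒n9
[43] read 'a'  n9⇒n10  ** P3@[40:43]
[44] read 'b'  n10⇒n0 (via fail)
[45] read 'c'  n0⇒n1  ** P0@[45:45]
[46] read 'c'  n1⇒n2  ** P0@[46:46],P1@[45:46]
[47] read 'c'  n2⇒n2 (via fail)  ** P0@[47:47],P1@[46:47]
[48] read 'c'  n2⇒n2 (via fail)  ** P0@[48:48],P1@[47:48]
[49] read 'c'  n2⇒n2 (via fail)  ** P0@[49:49],P1@[48:49]
[50] read 'a'  n2⇒n3 (via fail)
[51] read 'd'  n3⇒n8
[52] read 'b'  n8⇒n9

Result: [[0,0],[1,0],[1,1],[14,3],[18,0],[22,0],[23,0],[23,1],[27,3],[32,2],[32,3],[38,2],[38,3],[43,3],[45,0],[46,0],[46,1],[47,0],[47,1],[48,0],[48,1],[49,0],[49,1]]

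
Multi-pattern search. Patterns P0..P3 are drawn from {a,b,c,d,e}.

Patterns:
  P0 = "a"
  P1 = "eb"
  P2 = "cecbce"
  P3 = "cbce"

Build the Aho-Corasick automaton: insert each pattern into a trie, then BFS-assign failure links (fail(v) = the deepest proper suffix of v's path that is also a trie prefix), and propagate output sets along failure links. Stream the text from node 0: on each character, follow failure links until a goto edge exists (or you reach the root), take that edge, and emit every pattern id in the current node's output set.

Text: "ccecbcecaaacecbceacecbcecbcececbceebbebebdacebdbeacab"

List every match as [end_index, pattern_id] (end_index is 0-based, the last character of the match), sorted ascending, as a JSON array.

Construct AC machine:
Trie nodes:
  0='ε' goto a→1 c→4 e→2
  1='a' goto ·  ←P0
  2='e' goto b→3
  3='eb' goto ·  ←P1
  4='c' goto b→10 e→5
  5='ce' goto c→6
  6='cec' goto b→7
  7='cecb' goto c→8
  8='cecbc' goto e→9
  9='cecbce' goto ·  ←P2
  10='cb' goto c→11
  11='cbc' goto e→12
  12='cbce' goto ·  ←P3

BFS fail/out derivation:
  n1('a'): parent n0 fail=0; on 'a' 0 → fail=0;  out {0}∪∅={0}
  n2('e'): parent n0 fail=0; on 'e' 0 → fail=0;  out ∅∪∅=∅
  n4('c'): parent n0 fail=0; on 'c' 0 → fail=0;  out ∅∪∅=∅
  n3('eb'): parent n2 fail=0; on 'b' 0 → fail=0;  out {1}∪∅={1}
  n5('ce'): parent n4 fail=0; on 'e' 0 → fail=2;  out ∅∪∅=∅
  n10('cb'): parent n4 fail=0; on 'b' 0 → fail=0;  out ∅∪∅=∅
  n6('cec'): parent n5 fail=2; on 'c' 2→0 → fail=4;  out ∅∪∅=∅
  n11('cbc'): parent n10 fail=0; on 'c' 0 → fail=4;  out ∅∪∅=∅
  n7('cecb'): parent n6 fail=4; on 'b' 4 → fail=10;  out ∅∪∅=∅
  n12('cbce'): parent n11 fail=4; on 'e' 4 → fail=5;  out {3}∪∅={3}
  n8('cecbc'): parent n7 fail=10; on 'c' 10 → fail=11;  out ∅∪∅=∅
  n9('cecbce'): parent n8 fail=11; on 'e' 11 → fail=12;  out {2}∪{3}={2,3}

Scan:
[0] read 'c'  n0⇒n4
[1] read 'c'  n4⇒n4 (fail-walked)
[2] read 'e'  n4⇒n5
[3] read 'c'  n5⇒n6
[4] read 'b'  n6⇒n7
[5] read 'c'  n7⇒n8
[6] read 'e'  n8⇒n9  ** P2@[1:6],P3@[3:6]
[7] read 'c'  n9⇒n6 (fail-walked)
[8] read 'a'  n6⇒n1 (fail-walked)  ** P0@[8:8]
[9] read 'a'  n1⇒n1 (fail-walked)  ** P0@[9:9]
[10] read 'a'  n1⇒n1 (fail-walked)  ** P0@[10:10]
[11] read 'c'  n1⇒n4 (fail-walked)
[12] read 'e'  n4⇒n5
[13] read 'c'  n5⇒n6
[14] read 'b'  n6⇒n7
[15] read 'c'  n7⇒n8
[16] read 'e'  n8⇒n9  ** P2@[11:16],P3@[13:16]
[17] read 'a'  n9⇒n1 (fail-walked)  ** P0@[17:17]
[18] read 'c'  n1⇒n4 (fail-walked)
[19] read 'e'  n4⇒n5
[20] read 'c'  n5⇒n6
[21] read 'b'  n6⇒n7
[22] read 'c'  n7⇒n8
[23] read 'e'  n8⇒n9  ** P2@[18:23],P3@[20:23]
[24] read 'c'  n9⇒n6 (fail-walked)
[25] read 'b'  n6⇒n7
[26] read 'c'  n7⇒n8
[27] read 'e'  n8⇒n9  ** P2@[22:27],P3@[24:27]
[28] read 'c'  n9⇒n6 (fail-walked)
[29] read 'e'  n6⇒n5 (fail-walked)
[30] read 'c'  n5⇒n6
[31] read 'b'  n6⇒n7
[32] read 'c'  n7⇒n8
[33] read 'e'  n8⇒n9  ** P2@[28:33],P3@[30:33]
[34] read 'e'  n9⇒n2 (fail-walked)
[35] read 'b'  n2⇒n3  ** P1@[34:35]
[36] read 'b'  n3⇒n0 (fail-walked)
[37] read 'e'  n0⇒n2
[38] read 'b'  n2⇒n3  ** P1@[37:38]
[39] read 'e'  n3⇒n2 (fail-walked)
[40] read 'b'  n2⇒n3  ** P1@[39:40]
[41] read 'd'  n3⇒n0 (fail-walked)
[42] read 'a'  n0⇒n1  ** P0@[42:42]
[43] read 'c'  n1⇒n4 (fail-walked)
[44] read 'e'  n4⇒n5
[45] read 'b'  n5⇒n3 (fail-walked)  ** P1@[44:45]
[46] read 'd'  n3⇒n0 (fail-walked)
[47] read 'b'  n0⇒n0
[48] read 'e'  n0⇒n2
[49] read 'a'  n2⇒n1 (fail-walked)  ** P0@[49:49]
[50] read 'c'  n1⇒n4 (fail-walked)
[51] read 'a'  n4⇒n1 (fail-walked)  ** P0@[51:51]
[52] read 'b'  n1⇒n0 (fail-walked)

All matches (sorted): [[6,2],[6,3],[8,0],[9,0],[10,0],[16,2],[16,3],[17,0],[23,2],[23,3],[27,2],[27,3],[33,2],[33,3],[35,1],[38,1],[40,1],[42,0],[45,1],[49,0],[51,0]]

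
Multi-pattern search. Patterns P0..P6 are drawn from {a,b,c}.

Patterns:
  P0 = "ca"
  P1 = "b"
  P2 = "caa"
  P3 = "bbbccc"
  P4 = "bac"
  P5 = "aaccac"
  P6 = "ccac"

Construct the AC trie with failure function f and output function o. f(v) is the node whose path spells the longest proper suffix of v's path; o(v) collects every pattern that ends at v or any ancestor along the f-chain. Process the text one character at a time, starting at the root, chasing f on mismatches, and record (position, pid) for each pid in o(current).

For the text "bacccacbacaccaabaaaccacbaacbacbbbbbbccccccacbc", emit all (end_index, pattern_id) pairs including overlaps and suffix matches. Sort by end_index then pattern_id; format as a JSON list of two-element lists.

Build:
Trie nodes:
  n0 'ε': a→12 b→3 c→1
  n1 'c': a→2 c→18
  n2 'ca': a→4  [P0 ends]
  n3 'b': a→10 b→5  [P1 ends]
  n4 'caa': ·  [P2 ends]
  n5 'bb': b→6
  n6 'bbb': c→7
  n7 'bbbc': c→8
  n8 'bbbcc': c→9
  n9 'bbbccc': ·  [P3 ends]
  n10 'ba': c→11
  n11 'bac': ·  [P4 ends]
  n12 'a': a→13
  n13 'aa': c→14
  n14 'aac': c→15
  n15 'aacc': a→16
  n16 'aacca': c→17
  n17 'aaccac': ·  [P5 ends]
  n18 'cc': a→19
  n19 'cca': c→20
  n20 'ccac': ·  [P6 ends]

Failure links (BFS by depth):
  n1('c'): parent n0 fail=0; on 'c' 0 → fail=0;  out ∅∪∅=∅
  n3('b'): parent n0 fail=0; on 'b' 0 → fail=0;  out {1}∪∅={1}
  n12('a'): parent n0 fail=0; on 'a' 0 → fail=0;  out ∅∪∅=∅
  n2('ca'): parent n1 fail=0; on 'a' 0 → fail=12;  out {0}∪∅={0}
  n5('bb'): parent n3 fail=0; on 'b' 0 → fail=3;  out ∅∪{1}={1}
  n10('ba'): parent n3 fail=0; on 'a' 0 → fail=12;  out ∅∪∅=∅
  n13('aa'): parent n12 fail=0; on 'a' 0 → fail=12;  out ∅∪∅=∅
  n18('cc'): parent n1 fail=0; on 'c' 0 → fail=1;  out ∅∪∅=∅
  n4('caa'): parent n2 fail=12; on 'a' 12 → fail=13;  out {2}∪∅={2}
  n6('bbb'): parent n5 fail=3; on 'b' 3 → fail=5;  out ∅∪{1}={1}
  n11('bac'): parent n10 fail=12; on 'c' 12→0 → fail=1;  out {4}∪∅={4}
  n14('aac'): parent n13 fail=12; on 'c' 12→0 → fail=1;  out ∅∪∅=∅
  n19('cca'): parent n18 fail=1; on 'a' 1 → fail=2;  out ∅∪{0}={0}
  n7('bbbc'): parent n6 fail=5; on 'c' 5→3→0 → fail=1;  out ∅∪∅=∅
  n15('aacc'): parent n14 fail=1; on 'c' 1 → fail=18;  out ∅∪∅=∅
  n20('ccac'): parent n19 fail=2; on 'c' 2→12→0 → fail=1;  out {6}∪∅={6}
  n8('bbbcc'): parent n7 fail=1; on 'c' 1 → fail=18;  out ∅∪∅=∅
  n16('aacca'): parent n15 fail=18; on 'a' 18 → fail=19;  out ∅∪{0}={0}
  n9('bbbccc'): parent n8 fail=18; on 'c' 18→1 → fail=18;  out {3}∪∅={3}
  n17('aaccac'): parent n16 fail=19; on 'c' 19 → fail=20;  out {5}∪{6}={5,6}

Run:
[0] read 'b'  n0⇒n3  ** P1@[0:0]
[1] read 'a'  n3⇒n10
[2] read 'c'  n10⇒n11  ** P4@[0:2]
[3] read 'c'  n11⇒n18 (via fail)
[4] read 'c'  n18⇒n18 (via fail)
[5] read 'a'  n18⇒n19  ** P0@[4:5]
[6] read 'c'  n19⇒n20  ** P6@[3:6]
[7] read 'b'  n20⇒n3 (via fail)  ** P1@[7:7]
[8] read 'a'  n3⇒n10
[9] read 'c'  n10⇒n11  ** P4@[7:9]
[10] read 'a'  n11⇒n2 (via fail)  ** P0@[9:10]
[11] read 'c'  n2⇒n1 (via fail)
[12] read 'c'  n1⇒n18
[13] read 'a'  n18⇒n19  ** P0@[12:13]
[14] read 'a'  n19⇒n4 (via fail)  ** P2@[12:14]
[15] read 'b'  n4⇒n3 (via fail)  ** P1@[15:15]
[16] read 'a'  n3⇒n10
[17] read 'a'  n10⇒n13 (via fail)
[18] read 'a'  n13⇒n13 (via fail)
[19] read 'c'  n13⇒n14
[20] read 'c'  n14⇒n15
[21] read 'a'  n15⇒n16  ** P0@[20:21]
[22] read 'c'  n16⇒n17  ** P5@[17:22],P6@[19:22]
[23] read 'b'  n17⇒n3 (via fail)  ** P1@[23:23]
[24] read 'a'  n3⇒n10
[25] read 'a'  n10⇒n13 (via fail)
[26] read 'c'  n13⇒n14
[27] read 'b'  n14⇒n3 (via fail)  ** P1@[27:27]
[28] read 'a'  n3⇒n10
[29] read 'c'  n10⇒n11  ** P4@[27:29]
[30] read 'b'  n11⇒n3 (via fail)  ** P1@[30:30]
[31] read 'b'  n3⇒n5  ** P1@[31:31]
[32] read 'b'  n5⇒n6  ** P1@[32:32]
[33] read 'b'  n6⇒n6 (via fail)  ** P1@[33:33]
[34] read 'b'  n6⇒n6 (via fail)  ** P1@[34:34]
[35] read 'b'  n6⇒n6 (via fail)  ** P1@[35:35]
[36] read 'c'  n6⇒n7
[37] read 'c'  n7⇒n8
[38] read 'c'  n8⇒n9  ** P3@[33:38]
[39] read 'c'  n9⇒n18 (via fail)
[40] read 'c'  n18⇒n18 (via fail)
[41] read 'c'  n18⇒n18 (via fail)
[42] read 'a'  n18⇒n19  ** P0@[41:42]
[43] read 'c'  n19⇒n20  ** P6@[40:43]
[44] read 'b'  n20⇒n3 (via fail)  ** P1@[44:44]
[45] read 'c'  n3⇒n1 (via fail)

All matches (sorted): [[0,1],[2,4],[5,0],[6,6],[7,1],[9,4],[10,0],[13,0],[14,2],[15,1],[21,0],[22,5],[22,6],[23,1],[27,1],[29,4],[30,1],[31,1],[32,1],[33,1],[34,1],[35,1],[38,3],[42,0],[43,6],[44,1]]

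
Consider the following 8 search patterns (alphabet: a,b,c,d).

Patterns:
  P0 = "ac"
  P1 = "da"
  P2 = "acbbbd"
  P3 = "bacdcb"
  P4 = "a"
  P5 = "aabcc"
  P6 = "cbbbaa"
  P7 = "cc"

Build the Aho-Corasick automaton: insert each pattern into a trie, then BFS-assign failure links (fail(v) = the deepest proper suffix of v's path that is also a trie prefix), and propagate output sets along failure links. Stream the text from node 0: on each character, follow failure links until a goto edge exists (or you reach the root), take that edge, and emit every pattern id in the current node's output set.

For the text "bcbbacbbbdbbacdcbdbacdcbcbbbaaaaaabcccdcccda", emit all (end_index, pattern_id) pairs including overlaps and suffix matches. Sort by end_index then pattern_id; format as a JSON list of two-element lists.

Construct AC machine:
Trie (insert patterns):
  0='ε' goto a→1 b→9 c→19 d→3
  1='a' goto a→15 c→2  [P4 ends]
  2='ac' goto b→5  [P0 ends]
  3='d' goto a→4
  4='da' goto ·  [P1 ends]
  5='acb' goto b→6
  6='acbb' goto b→7
  7='acbbb' goto d→8
  8='acbbbd' goto ·  [P2 ends]
  9='b' goto a→10
  10='ba' goto c→11
  11='bac' goto d→12
  12='bacd' goto c→13
  13='bacdc' goto b→14
  14='bacdcb' goto ·  [P3 ends]
  15='aa' goto b→16
  16='aab' goto c→17
  17='aabc' goto c→18
  18='aabcc' goto ·  [P5 ends]
  19='c' goto b→20 c→25
  20='cb' goto b→21
  21='cbb' goto b→22
  22='cbbb' goto a→23
  23='cbbba' goto a→24
  24='cbbbaa' goto ·  [P6 ends]
  25='cc' goto ·  [P7 ends]

BFS fail/out derivation:
  n1('a'): parent n0 fail=0; on 'a' 0 → fail=0;  out {4}∪∅={4}
  n3('d'): parent n0 fail=0; on 'd' 0 → fail=0;  out ∅∪∅=∅
  n9('b'): parent n0 fail=0; on 'b' 0 → fail=0;  out ∅∪∅=∅
  n19('c'): parent n0 fail=0; on 'c' 0 → fail=0;  out ∅∪∅=∅
  n2('ac'): parent n1 fail=0; on 'c' 0 → fail=19;  out {0}∪∅={0}
  n4('da'): parent n3 fail=0; on 'a' 0 → fail=1;  out {1}∪{4}={1,4}
  n10('ba'): parent n9 fail=0; on 'a' 0 → fail=1;  out ∅∪{4}={4}
  n15('aa'): parent n1 fail=0; on 'a' 0 → fail=1;  out ∅∪{4}={4}
  n20('cb'): parent n19 fail=0; on 'b' 0 → fail=9;  out ∅∪∅=∅
  n25('cc'): parent n19 fail=0; on 'c' 0 → fail=19;  out {7}∪∅={7}
  n5('acb'): parent n2 fail=19; on 'b' 19 → fail=20;  out ∅∪∅=∅
  n11('bac'): parent n10 fail=1; on 'c' 1 → fail=2;  out ∅∪{0}={0}
  n16('aab'): parent n15 fail=1; on 'b' 1→0 → fail=9;  out ∅∪∅=∅
  n21('cbb'): parent n20 fail=9; on 'b' 9→0 → fail=9;  out ∅∪∅=∅
  n6('acbb'): parent n5 fail=20; on 'b' 20 → fail=21;  out ∅∪∅=∅
  n12('bacd'): parent n11 fail=2; on 'd' 2→19→0 → fail=3;  out ∅∪∅=∅
  n17('aabc'): parent n16 fail=9; on 'c' 9→0 → fail=19;  out ∅∪∅=∅
  n22('cbbb'): parent n21 fail=9; on 'b' 9→0 → fail=9;  out ∅∪∅=∅
  n7('acbbb'): parent n6 fail=21; on 'b' 21 → fail=22;  out ∅∪∅=∅
  n13('bacdc'): parent n12 fail=3; on 'c' 3→0 → fail=19;  out ∅∪∅=∅
  n18('aabcc'): parent n17 fail=19; on 'c' 19 → fail=25;  out {5}∪{7}={5,7}
  n23('cbbba'): parent n22 fail=9; on 'a' 9 → fail=10;  out ∅∪{4}={4}
  n8('acbbbd'): parent n7 fail=22; on 'd' 22→9→0 → fail=3;  out {2}∪∅={2}
  n14('bacdcb'): parent n13 fail=19; on 'b' 19 → fail=20;  out {3}∪∅={3}
  n24('cbbbaa'): parent n23 fail=10; on 'a' 10→1 → fail=15;  out {6}∪{4}={4,6}

Text stream:
i=0 'b': node 0→9
i=1 'c': node 9→19 ·f
i=2 'b': node 19→20
i=3 'b': node 20→21
i=4 'a': node 21→10 ·f  emit P4@[4:4]
i=5 'c': node 10→11  emit P0@[4:5]
i=6 'b': node 11→5 ·f
i=7 'b': node 5→6
i=8 'b': node 6→7
i=9 'd': node 7→8  emit P2@[4:9]
i=10 'b': node 8→9 ·f
i=11 'b': node 9→9 ·f
i=12 'a': node 9→10  emit P4@[12:12]
i=13 'c': node 10→11  emit P0@[12:13]
i=14 'd': node 11→12
i=15 'c': node 12→13
i=16 'b': node 13→14  emit P3@[11:16]
i=17 'd': node 14→3 ·f
i=18 'b': node 3→9 ·f
i=19 'a': node 9→10  emit P4@[19:19]
i=20 'c': node 10→11  emit P0@[19:20]
i=21 'd': node 11→12
i=22 'c': node 12→13
i=23 'b': node 13→14  emit P3@[18:23]
i=24 'c': node 14→19 ·f
i=25 'b': node 19→20
i=26 'b': node 20→21
i=27 'b': node 21→22
i=28 'a': node 22→23  emit P4@[28:28]
i=29 'a': node 23→24  emit P4@[29:29],P6@[24:29]
i=30 'a': node 24→15 ·f  emit P4@[30:30]
i=31 'a': node 15→15 ·f  emit P4@[31:31]
i=32 'a': node 15→15 ·f  emit P4@[32:32]
i=33 'a': node 15→15 ·f  emit P4@[33:33]
i=34 'b': node 15→16
i=35 'c': node 16→17
i=36 'c': node 17→18  emit P5@[32:36],P7@[35:36]
i=37 'c': node 18→25 ·f  emit P7@[36:37]
i=38 'd': node 25→3 ·f
i=39 'c': node 3→19 ·f
i=40 'c': node 19→25  emit P7@[39:40]
i=41 'c': node 25→25 ·f  emit P7@[40:41]
i=42 'd': node 25→3 ·f
i=43 'a': node 3→4  emit P1@[42:43],P4@[43:43]

Result: [[4,4],[5,0],[9,2],[12,4],[13,0],[16,3],[19,4],[20,0],[23,3],[28,4],[29,4],[29,6],[30,4],[31,4],[32,4],[33,4],[36,5],[36,7],[37,7],[40,7],[41,7],[43,1],[43,4]]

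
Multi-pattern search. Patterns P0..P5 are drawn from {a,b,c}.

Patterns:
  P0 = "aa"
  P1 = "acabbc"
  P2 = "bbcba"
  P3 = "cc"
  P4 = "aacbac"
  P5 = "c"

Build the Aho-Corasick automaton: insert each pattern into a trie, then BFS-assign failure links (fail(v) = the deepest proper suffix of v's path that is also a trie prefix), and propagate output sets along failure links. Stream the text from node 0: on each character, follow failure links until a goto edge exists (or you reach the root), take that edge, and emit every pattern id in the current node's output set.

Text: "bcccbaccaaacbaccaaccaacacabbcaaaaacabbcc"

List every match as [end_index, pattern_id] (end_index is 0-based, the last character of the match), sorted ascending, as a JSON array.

Build:
Trie nodes:
  n0 'ε': a→1 b→8 c→13
  n1 'a': a→2 c→3
  n2 'aa': c→15  ←P0
  n3 'ac': a→4
  n4 'aca': b→5
  n5 'acab': b→6
  n6 'acabb': c→7
  n7 'acabbc': ·  ←P1
  n8 'b': b→9
  n9 'bb': c→10
  n10 'bbc': b→11
  n11 'bbcb': a→12
  n12 'bbcba': ·  ←P2
  n13 'c': c→14  ←P5
  n14 'cc': ·  ←P3
  n15 'aac': b→16
  n16 'aacb': a→17
  n17 'aacba': c→18
  n18 'aacbac': ·  ←P4

Failure links (BFS by depth):
  n1('a'): parent n0 fail=0; on 'a' 0 → fail=0;  out ∅∪∅=∅
  n8('b'): parent n0 fail=0; on 'b' 0 → fail=0;  out ∅∪∅=∅
  n13('c'): parent n0 fail=0; on 'c' 0 → fail=0;  out {5}∪∅={5}
  n2('aa'): parent n1 fail=0; on 'a' 0 → fail=1;  out {0}∪∅={0}
  n3('ac'): parent n1 fail=0; on 'c' 0 → fail=13;  out ∅∪{5}={5}
  n9('bb'): parent n8 fail=0; on 'b' 0 → fail=8;  out ∅∪∅=∅
  n14('cc'): parent n13 fail=0; on 'c' 0 → fail=13;  out {3}∪{5}={3,5}
  n4('aca'): parent n3 fail=13; on 'a' 13→0 → fail=1;  out ∅∪∅=∅
  n10('bbc'): parent n9 fail=8; on 'c' 8→0 → fail=13;  out ∅∪{5}={5}
  n15('aac'): parent n2 fail=1; on 'c' 1 → fail=3;  out ∅∪{5}={5}
  n5('acab'): parent n4 fail=1; on 'b' 1→0 → fail=8;  out ∅∪∅=∅
  n11('bbcb'): parent n10 fail=13; on 'b' 13→0 → fail=8;  out ∅∪∅=∅
  n16('aacb'): parent n15 fail=3; on 'b' 3→13→0 → fail=8;  out ∅∪∅=∅
  n6('acabb'): parent n5 fail=8; on 'b' 8 → fail=9;  out ∅∪∅=∅
  n12('bbcba'): parent n11 fail=8; on 'a' 8→0 → fail=1;  out {2}∪∅={2}
  n17('aacba'): parent n16 fail=8; on 'a' 8→0 → fail=1;  out ∅∪∅=∅
  n7('acabbc'): parent n6 fail=9; on 'c' 9 → fail=10;  out {1}∪{5}={1,5}
  n18('aacbac'): parent n17 fail=1; on 'c' 1 → fail=3;  out {4}∪{5}={4,5}

Run:
[0] read 'b'  n0⇒n8
[1] read 'c'  n8⇒n13 (fail-walked)  ** P5@[1:1]
[2] read 'c'  n13⇒n14  ** P3@[1:2],P5@[2:2]
[3] read 'c'  n14⇒n14 (fail-walked)  ** P3@[2:3],P5@[3:3]
[4] read 'b'  n14⇒n8 (fail-walked)
[5] read 'a'  n8⇒n1 (fail-walked)
[6] read 'c'  n1⇒n3  ** P5@[6:6]
[7] read 'c'  n3⇒n14 (fail-walked)  ** P3@[6:7],P5@[7:7]
[8] read 'a'  n14⇒n1 (fail-walked)
[9] read 'a'  n1⇒n2  ** P0@[8:9]
[10] read 'a'  n2⇒n2 (fail-walked)  ** P0@[9:10]
[11] read 'c'  n2⇒n15  ** P5@[11:11]
[12] read 'b'  n15⇒n16
[13] read 'a'  n16⇒n17
[14] read 'c'  n17⇒n18  ** P4@[9:14],P5@[14:14]
[15] read 'c'  n18⇒n14 (fail-walked)  ** P3@[14:15],P5@[15:15]
[16] read 'a'  n14⇒n1 (fail-walked)
[17] read 'a'  n1⇒n2  ** P0@[16:17]
[18] read 'c'  n2⇒n15  ** P5@[18:18]
[19] read 'c'  n15⇒n14 (fail-walked)  ** P3@[18:19],P5@[19:19]
[20] read 'a'  n14⇒n1 (fail-walked)
[21] read 'a'  n1⇒n2  ** P0@[20:21]
[22] read 'c'  n2⇒n15  ** P5@[22:22]
[23] read 'a'  n15⇒n4 (fail-walked)
[24] read 'c'  n4⇒n3 (fail-walked)  ** P5@[24:24]
[25] read 'a'  n3⇒n4
[26] read 'b'  n4⇒n5
[27] read 'b'  n5⇒n6
[28] read 'c'  n6⇒n7  ** P1@[23:28],P5@[28:28]
[29] read 'a'  n7⇒n1 (fail-walked)
[30] read 'a'  n1⇒n2  ** P0@[29:30]
[31] read 'a'  n2⇒n2 (fail-walked)  ** P0@[30:31]
[32] read 'a'  n2⇒n2 (fail-walked)  ** P0@[31:32]
[33] read 'a'  n2⇒n2 (fail-walked)  ** P0@[32:33]
[34] read 'c'  n2⇒n15  ** P5@[34:34]
[35] read 'a'  n15⇒n4 (fail-walked)
[36] read 'b'  n4⇒n5
[37] read 'b'  n5⇒n6
[38] read 'c'  n6⇒n7  ** P1@[33:38],P5@[38:38]
[39] read 'c'  n7⇒n14 (fail-walked)  ** P3@[38:39],P5@[39:39]

All matches (sorted): [[1,5],[2,3],[2,5],[3,3],[3,5],[6,5],[7,3],[7,5],[9,0],[10,0],[11,5],[14,4],[14,5],[15,3],[15,5],[17,0],[18,5],[19,3],[19,5],[21,0],[22,5],[24,5],[28,1],[28,5],[30,0],[31,0],[32,0],[33,0],[34,5],[38,1],[38,5],[39,3],[39,5]]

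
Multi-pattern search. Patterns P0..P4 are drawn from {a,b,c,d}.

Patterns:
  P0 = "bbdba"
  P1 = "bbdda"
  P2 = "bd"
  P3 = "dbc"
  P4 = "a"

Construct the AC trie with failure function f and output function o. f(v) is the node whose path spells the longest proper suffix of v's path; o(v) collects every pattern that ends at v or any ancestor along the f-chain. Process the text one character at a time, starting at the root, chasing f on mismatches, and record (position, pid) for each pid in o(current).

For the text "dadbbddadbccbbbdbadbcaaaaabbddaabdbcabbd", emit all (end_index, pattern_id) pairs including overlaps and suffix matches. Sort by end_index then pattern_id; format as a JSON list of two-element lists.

Build automaton:
Trie (insert patterns):
  n0 'ε': a→12 b→1 d→9
  n1 'b': b→2 d→8
  n2 'bb': d→3
  n3 'bbd': b→4 d→6
  n4 'bbdb': a→5
  n5 'bbdba': ·  ←P0
  n6 'bbdd': a→7
  n7 'bbdda': ·  ←P1
  n8 'bd': ·  ←P2
  n9 'd': b→10
  n10 'db': c→11
  n11 'dbc': ·  ←P3
  n12 'a': ·  ←P4

Failure links (BFS by depth):
  n1('b'): parent n0 fail=0; on 'b' 0 → fail=0;  out ∅∪∅=∅
  n9('d'): parent n0 fail=0; on 'd' 0 → fail=0;  out ∅∪∅=∅
  n12('a'): parent n0 fail=0; on 'a' 0 → fail=0;  out {4}∪∅={4}
  n2('bb'): parent n1 fail=0; on 'b' 0 → fail=1;  out ∅∪∅=∅
  n8('bd'): parent n1 fail=0; on 'd' 0 → fail=9;  out {2}∪∅={2}
  n10('db'): parent n9 fail=0; on 'b' 0 → fail=1;  out ∅∪∅=∅
  n3('bbd'): parent n2 fail=1; on 'd' 1 → fail=8;  out ∅∪{2}={2}
  n11('dbc'): parent n10 fail=1; on 'c' 1→0 → fail=0;  out {3}∪∅={3}
  n4('bbdb'): parent n3 fail=8; on 'b' 8→9 → fail=10;  out ∅∪∅=∅
  n6('bbdd'): parent n3 fail=8; on 'd' 8→9→0 → fail=9;  out ∅∪∅=∅
  n5('bbdba'): parent n4 fail=10; on 'a' 10→1→0 → fail=12;  out {0}∪{4}={0,4}
  n7('bbdda'): parent n6 fail=9; on 'a' 9→0 → fail=12;  out {1}∪{4}={1,4}

Text stream:
[0] read 'd'  n0⇒n9
[1] read 'a'  n9⇒n12 ·f  emit P4@[1:1]
[2] read 'd'  n12⇒n9 ·f
[3] read 'b'  n9⇒n10
[4] read 'b'  n10⇒n2 ·f
[5] read 'd'  n2⇒n3  emit P2@[4:5]
[6] read 'd'  n3⇒n6
[7] read 'a'  n6⇒n7  emit P1@[3:7],P4@[7:7]
[8] read 'd'  n7⇒n9 ·f
[9] read 'b'  n9⇒n10
[10] read 'c'  n10⇒n11  emit P3@[8:10]
[11] read 'c'  n11⇒n0 ·f
[12] read 'b'  n0⇒n1
[13] read 'b'  n1⇒n2
[14] read 'b'  n2⇒n2 ·f
[15] read 'd'  n2⇒n3  emit P2@[14:15]
[16] read 'b'  n3⇒n4
[17] read 'a'  n4⇒n5  emit P0@[13:17],P4@[17:17]
[18] read 'd'  n5⇒n9 ·f
[19] read 'b'  n9⇒n10
[20] read 'c'  n10⇒n11  emit P3@[18:20]
[21] read 'a'  n11⇒n12 ·f  emit P4@[21:21]
[22] read 'a'  n12⇒n12 ·f  emit P4@[22:22]
[23] read 'a'  n12⇒n12 ·f  emit P4@[23:23]
[24] read 'a'  n12⇒n12 ·f  emit P4@[24:24]
[25] read 'a'  n12⇒n12 ·f  emit P4@[25:25]
[26] read 'b'  n12⇒n1 ·f
[27] read 'b'  n1⇒n2
[28] read 'd'  n2⇒n3  emit P2@[27:28]
[29] read 'd'  n3⇒n6
[30] read 'a'  n6⇒n7  emit P1@[26:30],P4@[30:30]
[31] read 'a'  n7⇒n12 ·f  emit P4@[31:31]
[32] read 'b'  n12⇒n1 ·f
[33] read 'd'  n1⇒n8  emit P2@[32:33]
[34] read 'b'  n8⇒n10 ·f
[35] read 'c'  n10⇒n11  emit P3@[33:35]
[36] read 'a'  n11⇒n12 ·f  emit P4@[36:36]
[37] read 'b'  n12⇒n1 ·f
[38] read 'b'  n1⇒n2
[39] read 'd'  n2⇒n3  emit P2@[38:39]

All matches (sorted): [[1,4],[5,2],[7,1],[7,4],[10,3],[15,2],[17,0],[17,4],[20,3],[21,4],[22,4],[23,4],[24,4],[25,4],[28,2],[30,1],[30,4],[31,4],[33,2],[35,3],[36,4],[39,2]]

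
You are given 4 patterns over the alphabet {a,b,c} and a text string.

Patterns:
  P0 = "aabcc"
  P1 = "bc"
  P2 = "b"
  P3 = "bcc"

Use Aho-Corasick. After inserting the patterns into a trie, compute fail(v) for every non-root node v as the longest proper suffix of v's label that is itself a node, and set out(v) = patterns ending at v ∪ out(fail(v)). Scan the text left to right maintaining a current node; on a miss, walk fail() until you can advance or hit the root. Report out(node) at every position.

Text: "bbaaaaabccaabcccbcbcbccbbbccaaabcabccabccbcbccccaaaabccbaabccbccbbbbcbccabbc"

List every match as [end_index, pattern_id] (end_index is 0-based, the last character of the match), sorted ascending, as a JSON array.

Build:
Trie (insert patterns):
  n0 'ε': a→1 b→6
  n1 'a': a→2
  n2 'aa': b→3
  n3 'aab': c→4
  n4 'aabc': c→5
  n5 'aabcc': ·  [P0 ends]
  n6 'b': c→7  [P2 ends]
  n7 'bc': c→8  [P1 ends]
  n8 'bcc': ·  [P3 ends]

BFS fail/out derivation:
  n1('a'): parent n0 fail=0; on 'a' 0 → fail=0;  out ∅∪∅=∅
  n6('b'): parent n0 fail=0; on 'b' 0 → fail=0;  out {2}∪∅={2}
  n2('aa'): parent n1 fail=0; on 'a' 0 → fail=1;  out ∅∪∅=∅
  n7('bc'): parent n6 fail=0; on 'c' 0 → fail=0;  out {1}∪∅={1}
  n3('aab'): parent n2 fail=1; on 'b' 1→0 → fail=6;  out ∅∪{2}={2}
  n8('bcc'): parent n7 fail=0; on 'c' 0 → fail=0;  out {3}∪∅={3}
  n4('aabc'): parent n3 fail=6; on 'c' 6 → fail=7;  out ∅∪{1}={1}
  n5('aabcc'): parent n4 fail=7; on 'c' 7 → fail=8;  out {0}∪{3}={0,3}

Text stream:
[0] read 'b'  n0⇒n6  → match P2@[0:0]
[1] read 'b'  n6⇒n6 (fail-walked)  → match P2@[1:1]
[2] read 'a'  n6⇒n1 (fail-walked)
[3] read 'a'  n1⇒n2
[4] read 'a'  n2⇒n2 (fail-walked)
[5] read 'a'  n2⇒n2 (fail-walked)
[6] read 'a'  n2⇒n2 (fail-walked)
[7] read 'b'  n2⇒n3  → match P2@[7:7]
[8] read 'c'  n3⇒n4  → match P1@[7:8]
[9] read 'c'  n4⇒n5  → match P0@[5:9],P3@[7:9]
[10] read 'a'  n5⇒n1 (fail-walked)
[11] read 'a'  n1⇒n2
[12] read 'b'  n2⇒n3  → match P2@[12:12]
[13] read 'c'  n3⇒n4  → match P1@[12:13]
[14] read 'c'  n4⇒n5  → match P0@[10:14],P3@[12:14]
[15] read 'c'  n5⇒n0 (fail-walked)
[16] read 'b'  n0⇒n6  → match P2@[16:16]
[17] read 'c'  n6⇒n7  → match P1@[16:17]
[18] read 'b'  n7⇒n6 (fail-walked)  → match P2@[18:18]
[19] read 'c'  n6⇒n7  → match P1@[18:19]
[20] read 'b'  n7⇒n6 (fail-walked)  → match P2@[20:20]
[21] read 'c'  n6⇒n7  → match P1@[20:21]
[22] read 'c'  n7⇒n8  → match P3@[20:22]
[23] read 'b'  n8⇒n6 (fail-walked)  → match P2@[23:23]
[24] read 'b'  n6⇒n6 (fail-walked)  → match P2@[24:24]
[25] read 'b'  n6⇒n6 (fail-walked)  → match P2@[25:25]
[26] read 'c'  n6⇒n7  → match P1@[25:26]
[27] read 'c'  n7⇒n8  → match P3@[25:27]
[28] read 'a'  n8⇒n1 (fail-walked)
[29] read 'a'  n1⇒n2
[30] read 'a'  n2⇒n2 (fail-walked)
[31] read 'b'  n2⇒n3  → match P2@[31:31]
[32] read 'c'  n3⇒n4  → match P1@[31:32]
[33] read 'a'  n4⇒n1 (fail-walked)
[34] read 'b'  n1⇒n6 (fail-walked)  → match P2@[34:34]
[35] read 'c'  n6⇒n7  → match P1@[34:35]
[36] read 'c'  n7⇒n8  → match P3@[34:36]
[37] read 'a'  n8⇒n1 (fail-walked)
[38] read 'b'  n1⇒n6 (fail-walked)  → match P2@[38:38]
[39] read 'c'  n6⇒n7  → match P1@[38:39]
[40] read 'c'  n7⇒n8  → match P3@[38:40]
[41] read 'b'  n8⇒n6 (fail-walked)  → match P2@[41:41]
[42] read 'c'  n6⇒n7  → match P1@[41:42]
[43] read 'b'  n7⇒n6 (fail-walked)  → match P2@[43:43]
[44] read 'c'  n6⇒n7  → match P1@[43:44]
[45] read 'c'  n7⇒n8  → match P3@[43:45]
[46] read 'c'  n8⇒n0 (fail-walked)
[47] read 'c'  n0⇒n0
[48] read 'a'  n0⇒n1
[49] read 'a'  n1⇒n2
[50] read 'a'  n2⇒n2 (fail-walked)
[51] read 'a'  n2⇒n2 (fail-walked)
[52] read 'b'  n2⇒n3  → match P2@[52:52]
[53] read 'c'  n3⇒n4  → match P1@[52:53]
[54] read 'c'  n4⇒n5  → match P0@[50:54],P3@[52:54]
[55] read 'b'  n5⇒n6 (fail-walked)  → match P2@[55:55]
[56] read 'a'  n6⇒n1 (fail-walked)
[57] read 'a'  n1⇒n2
[58] read 'b'  n2⇒n3  → match P2@[58:58]
[59] read 'c'  n3⇒n4  → match P1@[58:59]
[60] read 'c'  n4⇒n5  → match P0@[56:60],P3@[58:60]
[61] read 'b'  n5⇒n6 (fail-walked)  → match P2@[61:61]
[62] read 'c'  n6⇒n7  → match P1@[61:62]
[63] read 'c'  n7⇒n8  → match P3@[61:63]
[64] read 'b'  n8⇒n6 (fail-walked)  → match P2@[64:64]
[65] read 'b'  n6⇒n6 (fail-walked)  → match P2@[65:65]
[66] read 'b'  n6⇒n6 (fail-walked)  → match P2@[66:66]
[67] read 'b'  n6⇒n6 (fail-walked)  → match P2@[67:67]
[68] read 'c'  n6⇒n7  → match P1@[67:68]
[69] read 'b'  n7⇒n6 (fail-walked)  → match P2@[69:69]
[70] read 'c'  n6⇒n7  → match P1@[69:70]
[71] read 'c'  n7⇒n8  → match P3@[69:71]
[72] read 'a'  n8⇒n1 (fail-walked)
[73] read 'b'  n1⇒n6 (fail-walked)  → match P2@[73:73]
[74] read 'b'  n6⇒n6 (fail-walked)  → match P2@[74:74]
[75] read 'c'  n6⇒n7  → match P1@[74:75]

Result: [[0,2],[1,2],[7,2],[8,1],[9,0],[9,3],[12,2],[13,1],[14,0],[14,3],[16,2],[17,1],[18,2],[19,1],[20,2],[21,1],[22,3],[23,2],[24,2],[25,2],[26,1],[27,3],[31,2],[32,1],[34,2],[35,1],[36,3],[38,2],[39,1],[40,3],[41,2],[42,1],[43,2],[44,1],[45,3],[52,2],[53,1],[54,0],[54,3],[55,2],[58,2],[59,1],[60,0],[60,3],[61,2],[62,1],[63,3],[64,2],[65,2],[66,2],[67,2],[68,1],[69,2],[70,1],[71,3],[73,2],[74,2],[75,1]]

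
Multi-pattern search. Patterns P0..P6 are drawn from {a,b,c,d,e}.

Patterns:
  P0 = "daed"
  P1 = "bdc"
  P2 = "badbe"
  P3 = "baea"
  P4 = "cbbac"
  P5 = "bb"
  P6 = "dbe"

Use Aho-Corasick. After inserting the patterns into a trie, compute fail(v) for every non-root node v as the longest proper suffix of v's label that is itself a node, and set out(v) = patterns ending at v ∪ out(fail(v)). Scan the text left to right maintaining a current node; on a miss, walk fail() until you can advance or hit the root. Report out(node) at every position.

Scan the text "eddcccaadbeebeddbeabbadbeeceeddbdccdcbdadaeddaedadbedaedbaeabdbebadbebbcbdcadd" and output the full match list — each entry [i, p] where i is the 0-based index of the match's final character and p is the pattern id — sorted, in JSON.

Build:
Trie nodes:
  n0 'ε': b→5 c→14 d→1
  n1 'd': a→2 b→20
  n2 'da': e→3
  n3 'dae': d→4
  n4 'daed': ·  [P0 ends]
  n5 'b': a→8 b→19 d→6
  n6 'bd': c→7
  n7 'bdc': ·  [P1 ends]
  n8 'ba': d→9 e→12
  n9 'bad': b→10
  n10 'badb': e→11
  n11 'badbe': ·  [P2 ends]
  n12 'bae': a→13
  n13 'baea': ·  [P3 ends]
  n14 'c': b→15
  n15 'cb': b→16
  n16 'cbb': a→17
  n17 'cbba': c→18
  n18 'cbbac': ·  [P4 ends]
  n19 'bb': ·  [P5 ends]
  n20 'db': e→21
  n21 'dbe': ·  [P6 ends]

Failure links (BFS by depth):
  n1('d'): parent n0 fail=0; on 'd' 0 → fail=0;  out ∅∪∅=∅
  n5('b'): parent n0 fail=0; on 'b' 0 → fail=0;  out ∅∪∅=∅
  n14('c'): parent n0 fail=0; on 'c' 0 → fail=0;  out ∅∪∅=∅
  n2('da'): parent n1 fail=0; on 'a' 0 → fail=0;  out ∅∪∅=∅
  n6('bd'): parent n5 fail=0; on 'd' 0 → fail=1;  out ∅∪∅=∅
  n8('ba'): parent n5 fail=0; on 'a' 0 → fail=0;  out ∅∪∅=∅
  n15('cb'): parent n14 fail=0; on 'b' 0 → fail=5;  out ∅∪∅=∅
  n19('bb'): parent n5 fail=0; on 'b' 0 → fail=5;  out {5}∪∅={5}
  n20('db'): parent n1 fail=0; on 'b' 0 → fail=5;  out ∅∪∅=∅
  n3('dae'): parent n2 fail=0; on 'e' 0 → fail=0;  out ∅∪∅=∅
  n7('bdc'): parent n6 fail=1; on 'c' 1→0 → fail=14;  out {1}∪∅={1}
  n9('bad'): parent n8 fail=0; on 'd' 0 → fail=1;  out ∅∪∅=∅
  n12('bae'): parent n8 fail=0; on 'e' 0 → fail=0;  out ∅∪∅=∅
  n16('cbb'): parent n15 fail=5; on 'b' 5 → fail=19;  out ∅∪{5}={5}
  n21('dbe'): parent n20 fail=5; on 'e' 5→0 → fail=0;  out {6}∪∅={6}
  n4('daed'): parent n3 fail=0; on 'd' 0 → fail=1;  out {0}∪∅={0}
  n10('badb'): parent n9 fail=1; on 'b' 1 → fail=20;  out ∅∪∅=∅
  n13('baea'): parent n12 fail=0; on 'a' 0 → fail=0;  out {3}∪∅={3}
  n17('cbba'): parent n16 fail=19; on 'a' 19→5 → fail=8;  out ∅∪∅=∅
  n11('badbe'): parent n10 fail=20; on 'e' 20 → fail=21;  out {2}∪{6}={2,6}
  n18('cbbac'): parent n17 fail=8; on 'c' 8→0 → fail=14;  out {4}∪∅={4}

Text stream:
pos 0 'e': at 0
pos 1 'd': at 1
pos 2 'd': at 1 (fail-walked)
pos 3 'c': at 14 (fail-walked)
pos 4 'c': at 14 (fail-walked)
pos 5 'c': at 14 (fail-walked)
pos 6 'a': at 0 (fail-walked)
pos 7 'a': at 0
pos 8 'd': at 1
pos 9 'b': at 20
pos 10 'e': at 21  → match P6@[8:10]
pos 11 'e': at 0 (fail-walked)
pos 12 'b': at 5
pos 13 'e': at 0 (fail-walked)
pos 14 'd': at 1
pos 15 'd': at 1 (fail-walked)
pos 16 'b': at 20
pos 17 'e': at 21  → match P6@[15:17]
pos 18 'a': at 0 (fail-walked)
pos 19 'b': at 5
pos 20 'b': at 19  → match P5@[19:20]
pos 21 'a': at 8 (fail-walked)
pos 22 'd': at 9
pos 23 'b': at 10
pos 24 'e': at 11  → match P2@[20:24],P6@[22:24]
pos 25 'e': at 0 (fail-walked)
pos 26 'c': at 14
pos 27 'e': at 0 (fail-walked)
pos 28 'e': at 0
pos 29 'd': at 1
pos 30 'd': at 1 (fail-walked)
pos 31 'b': at 20
pos 32 'd': at 6 (fail-walked)
pos 33 'c': at 7  → match P1@[31:33]
pos 34 'c': at 14 (fail-walked)
pos 35 'd': at 1 (fail-walked)
pos 36 'c': at 14 (fail-walked)
pos 37 'b': at 15
pos 38 'd': at 6 (fail-walked)
pos 39 'a': at 2 (fail-walked)
pos 40 'd': at 1 (fail-walked)
pos 41 'a': at 2
pos 42 'e': at 3
pos 43 'd': at 4  → match P0@[40:43]
pos 44 'd': at 1 (fail-walked)
pos 45 'a': at 2
pos 46 'e': at 3
pos 47 'd': at 4  → match P0@[44:47]
pos 48 'a': at 2 (fail-walked)
pos 49 'd': at 1 (fail-walked)
pos 50 'b': at 20
pos 51 'e': at 21  → match P6@[49:51]
pos 52 'd': at 1 (fail-walked)
pos 53 'a': at 2
pos 54 'e': at 3
pos 55 'd': at 4  → match P0@[52:55]
pos 56 'b': at 20 (fail-walked)
pos 57 'a': at 8 (fail-walked)
pos 58 'e': at 12
pos 59 'a': at 13  → match P3@[56:59]
pos 60 'b': at 5 (fail-walked)
pos 61 'd': at 6
pos 62 'b': at 20 (fail-walked)
pos 63 'e': at 21  → match P6@[61:63]
pos 64 'b': at 5 (fail-walked)
pos 65 'a': at 8
pos 66 'd': at 9
pos 67 'b': at 10
pos 68 'e': at 11  → match P2@[64:68],P6@[66:68]
pos 69 'b': at 5 (fail-walked)
pos 70 'b': at 19  → match P5@[69:70]
pos 71 'c': at 14 (fail-walked)
pos 72 'b': at 15
pos 73 'd': at 6 (fail-walked)
pos 74 'c': at 7  → match P1@[72:74]
pos 75 'a': at 0 (fail-walked)
pos 76 'd': at 1
pos 77 'd': at 1 (fail-walked)

Matches: [[10,6],[17,6],[20,5],[24,2],[24,6],[33,1],[43,0],[47,0],[51,6],[55,0],[59,3],[63,6],[68,2],[68,6],[70,5],[74,1]]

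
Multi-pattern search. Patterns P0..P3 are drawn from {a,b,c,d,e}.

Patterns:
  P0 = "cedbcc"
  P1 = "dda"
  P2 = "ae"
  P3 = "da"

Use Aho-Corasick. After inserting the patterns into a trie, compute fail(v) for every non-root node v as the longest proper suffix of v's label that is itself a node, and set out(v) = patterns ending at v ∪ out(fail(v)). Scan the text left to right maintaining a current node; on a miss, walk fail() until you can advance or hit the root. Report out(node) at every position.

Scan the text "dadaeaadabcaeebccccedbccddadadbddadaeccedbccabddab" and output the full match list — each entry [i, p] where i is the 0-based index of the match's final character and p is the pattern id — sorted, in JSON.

Build automaton:
Trie (insert patterns):
  n0 'ε': a→10 c→1 d→7
  n1 'c': e→2
  n2 'ce': d→3
  n3 'ced': b→4
  n4 'cedb': c→5
  n5 'cedbc': c→6
  n6 'cedbcc': ·  ←P0
  n7 'd': a→12 d→8
  n8 'dd': a→9
  n9 'dda': ·  ←P1
  n10 'a': e→11
  n11 'ae': ·  ←P2
  n12 'da': ·  ←P3

Failure links (BFS by depth):
  n1('c'): parent n0 fail=0; on 'c' 0 → fail=0;  out ∅∪∅=∅
  n7('d'): parent n0 fail=0; on 'd' 0 → fail=0;  out ∅∪∅=∅
  n10('a'): parent n0 fail=0; on 'a' 0 → fail=0;  out ∅∪∅=∅
  n2('ce'): parent n1 fail=0; on 'e' 0 → fail=0;  out ∅∪∅=∅
  n8('dd'): parent n7 fail=0; on 'd' 0 → fail=7;  out ∅∪∅=∅
  n11('ae'): parent n10 fail=0; on 'e' 0 → fail=0;  out {2}∪∅={2}
  n12('da'): parent n7 fail=0; on 'a' 0 → fail=10;  out {3}∪∅={3}
  n3('ced'): parent n2 fail=0; on 'd' 0 → fail=7;  out ∅∪∅=∅
  n9('dda'): parent n8 fail=7; on 'a' 7 → fail=12;  out {1}∪{3}={1,3}
  n4('cedb'): parent n3 fail=7; on 'b' 7→0 → fail=0;  out ∅∪∅=∅
  n5('cedbc'): parent n4 fail=0; on 'c' 0 → fail=1;  out ∅∪∅=∅
  n6('cedbcc'): parent n5 fail=1; on 'c' 1→0 → fail=1;  out {0}∪∅={0}

Run:
i=0 'd': node 0→7
i=1 'a': node 7→12  emit P3@[0:1]
i=2 'd': node 12→7 ·f
i=3 'a': node 7→12  emit P3@[2:3]
i=4 'e': node 12→11 ·f  emit P2@[3:4]
i=5 'a': node 11→10 ·f
i=6 'a': node 10→10 ·f
i=7 'd': node 10→7 ·f
i=8 'a': node 7→12  emit P3@[7:8]
i=9 'b': node 12→0 ·f
i=10 'c': node 0→1
i=11 'a': node 1→10 ·f
i=12 'e': node 10→11  emit P2@[11:12]
i=13 'e': node 11→0 ·f
i=14 'b': node 0→0
i=15 'c': node 0→1
i=16 'c': node 1→1 ·f
i=17 'c': node 1→1 ·f
i=18 'c': node 1→1 ·f
i=19 'e': node 1→2
i=20 'd': node 2→3
i=21 'b': node 3→4
i=22 'c': node 4→5
i=23 'c': node 5→6  emit P0@[18:23]
i=24 'd': node 6→7 ·f
i=25 'd': node 7→8
i=26 'a': node 8→9  emit P1@[24:26],P3@[25:26]
i=27 'd': node 9→7 ·f
i=28 'a': node 7→12  emit P3@[27:28]
i=29 'd': node 12→7 ·f
i=30 'b': node 7→0 ·f
i=31 'd': node 0→7
i=32 'd': node 7→8
i=33 'a': node 8→9  emit P1@[31:33],P3@[32:33]
i=34 'd': node 9→7 ·f
i=35 'a': node 7→12  emit P3@[34:35]
i=36 'e': node 12→11 ·f  emit P2@[35:36]
i=37 'c': node 11→1 ·f
i=38 'c': node 1→1 ·f
i=39 'e': node 1→2
i=40 'd': node 2→3
i=41 'b': node 3→4
i=42 'c': node 4→5
i=43 'c': node 5→6  emit P0@[38:43]
i=44 'a': node 6→10 ·f
i=45 'b': node 10→0 ·f
i=46 'd': node 0→7
i=47 'd': node 7→8
i=48 'a': node 8→9  emit P1@[46:48],P3@[47:48]
i=49 'b': node 9→0 ·f

All matches (sorted): [[1,3],[3,3],[4,2],[8,3],[12,2],[23,0],[26,1],[26,3],[28,3],[33,1],[33,3],[35,3],[36,2],[43,0],[48,1],[48,3]]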